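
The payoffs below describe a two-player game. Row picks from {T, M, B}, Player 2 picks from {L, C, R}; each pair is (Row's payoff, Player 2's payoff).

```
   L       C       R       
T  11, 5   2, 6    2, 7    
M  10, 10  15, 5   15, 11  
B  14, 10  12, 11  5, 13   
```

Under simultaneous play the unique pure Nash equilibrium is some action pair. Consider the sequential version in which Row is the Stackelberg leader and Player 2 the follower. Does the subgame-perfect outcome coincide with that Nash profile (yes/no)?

yes

Work backward from Player 2's decision.
- T: BR = R, leader payoff 2.
- M: BR = R, leader payoff 15.
- B: BR = R, leader payoff 5.
Maximizing over 2, 15, 5, Row chooses M. Subgame-perfect outcome: (M, R) with payoffs (15, 11).
For the simultaneous game, intersect best replies.
Row's best replies: L→B; C→M; R→M.
Player 2's best replies: T→R; M→R; B→R.
The unique mutual best reply is (M, R), giving (15, 11).
Sequential outcome (M, R) coincides with the Nash profile (M, R).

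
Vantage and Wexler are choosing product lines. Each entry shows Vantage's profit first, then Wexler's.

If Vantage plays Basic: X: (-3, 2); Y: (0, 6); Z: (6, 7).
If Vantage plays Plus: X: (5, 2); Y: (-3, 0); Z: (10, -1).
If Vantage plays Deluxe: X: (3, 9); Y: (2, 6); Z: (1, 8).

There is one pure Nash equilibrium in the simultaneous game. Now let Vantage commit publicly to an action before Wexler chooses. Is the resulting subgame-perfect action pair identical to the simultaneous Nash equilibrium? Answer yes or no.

Solve by backward induction (Vantage leads).
- Basic → Wexler plays Z (best of 2, 6, 7); Vantage gets 6.
- Plus → Wexler plays X (best of 2, 0, -1); Vantage gets 5.
- Deluxe → Wexler plays X (best of 9, 6, 8); Vantage gets 3.
Maximizing over 6, 5, 3, Vantage chooses Basic. Subgame-perfect outcome: (Basic, Z) with payoffs (6, 7).
Now find the simultaneous Nash equilibrium.
Vantage's best replies: X→Plus; Y→Deluxe; Z→Plus.
Wexler's best replies: Basic→Z; Plus→X; Deluxe→X.
The unique mutual best reply is (Plus, X), giving (5, 2).
Sequential outcome (Basic, Z) differs from the Nash profile (Plus, X).

no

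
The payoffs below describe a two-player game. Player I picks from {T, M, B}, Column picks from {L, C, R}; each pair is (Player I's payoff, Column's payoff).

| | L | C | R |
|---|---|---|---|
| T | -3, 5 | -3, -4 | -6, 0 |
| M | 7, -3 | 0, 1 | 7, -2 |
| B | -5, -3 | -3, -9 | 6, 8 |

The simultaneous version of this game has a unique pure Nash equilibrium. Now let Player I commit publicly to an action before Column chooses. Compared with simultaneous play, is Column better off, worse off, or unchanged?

better off

Column best-responds to each possible Player I move:
- T → Column plays L (best of 5, -4, 0); Player I gets -3.
- M → Column plays C (best of -3, 1, -2); Player I gets 0.
- B → Column plays R (best of -3, -9, 8); Player I gets 6.
Maximizing over -3, 0, 6, Player I chooses B. Subgame-perfect outcome: (B, R) with payoffs (6, 8).
Now find the simultaneous Nash equilibrium.
Player I's best replies: L→M; C→M; R→M.
Column's best replies: T→L; M→C; B→R.
The unique mutual best reply is (M, C), giving (0, 1).
Column earns 8 sequentially versus 1 at the Nash outcome: better off.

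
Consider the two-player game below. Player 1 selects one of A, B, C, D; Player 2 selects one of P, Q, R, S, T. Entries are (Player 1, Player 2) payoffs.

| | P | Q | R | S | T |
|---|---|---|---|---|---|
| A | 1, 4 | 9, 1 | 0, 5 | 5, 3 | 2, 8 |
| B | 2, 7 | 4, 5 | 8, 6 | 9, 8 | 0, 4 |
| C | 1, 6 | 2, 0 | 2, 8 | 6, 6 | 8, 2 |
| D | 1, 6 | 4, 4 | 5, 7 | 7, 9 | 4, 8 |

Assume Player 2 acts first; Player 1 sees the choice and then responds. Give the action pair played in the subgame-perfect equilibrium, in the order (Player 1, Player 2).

Backward induction with Player 2 moving first.
- P: Player 1 compares 1, 2, 1, 1 and picks B; Player 2 would get 7.
- Q: Player 1 compares 9, 4, 2, 4 and picks A; Player 2 would get 1.
- R: Player 1 compares 0, 8, 2, 5 and picks B; Player 2 would get 6.
- S: Player 1 compares 5, 9, 6, 7 and picks B; Player 2 would get 8.
- T: Player 1 compares 2, 0, 8, 4 and picks C; Player 2 would get 2.
Maximizing over 7, 1, 6, 8, 2, Player 2 chooses S. Subgame-perfect outcome: (B, S) with payoffs (9, 8).

(B, S)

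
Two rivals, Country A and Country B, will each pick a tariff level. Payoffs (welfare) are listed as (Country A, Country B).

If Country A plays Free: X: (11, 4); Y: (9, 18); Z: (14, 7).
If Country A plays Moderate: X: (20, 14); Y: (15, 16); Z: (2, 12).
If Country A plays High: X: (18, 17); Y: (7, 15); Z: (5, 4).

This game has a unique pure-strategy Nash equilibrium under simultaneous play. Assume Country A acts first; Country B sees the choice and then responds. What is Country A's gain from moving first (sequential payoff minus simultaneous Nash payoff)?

Work backward from Country B's decision.
- Free → Country B plays Y (best of 4, 18, 7); Country A gets 9.
- Moderate → Country B plays Y (best of 14, 16, 12); Country A gets 15.
- High → Country B plays X (best of 17, 15, 4); Country A gets 18.
Country A's induced payoffs are 9, 15, 18, so Country A commits to High. Subgame-perfect outcome: (High, X) with payoffs (18, 17).
For the simultaneous game, intersect best replies.
Country A's best replies: X→Moderate; Y→Moderate; Z→Free.
Country B's best replies: Free→Y; Moderate→Y; High→X.
The unique mutual best reply is (Moderate, Y), giving (15, 16).
Country A's commitment gain: 18 − 15 = 3.

3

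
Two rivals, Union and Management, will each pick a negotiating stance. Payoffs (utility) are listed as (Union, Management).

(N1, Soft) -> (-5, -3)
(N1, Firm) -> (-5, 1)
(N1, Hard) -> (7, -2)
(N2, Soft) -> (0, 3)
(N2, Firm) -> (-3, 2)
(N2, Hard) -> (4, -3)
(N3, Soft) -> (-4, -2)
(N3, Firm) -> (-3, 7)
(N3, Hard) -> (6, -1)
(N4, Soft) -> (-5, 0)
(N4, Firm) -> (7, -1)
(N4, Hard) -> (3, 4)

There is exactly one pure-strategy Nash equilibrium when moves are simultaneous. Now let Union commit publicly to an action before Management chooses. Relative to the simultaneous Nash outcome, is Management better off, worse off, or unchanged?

Management best-responds to each possible Union move:
- N1 → Management plays Firm (best of -3, 1, -2); Union gets -5.
- N2 → Management plays Soft (best of 3, 2, -3); Union gets 0.
- N3 → Management plays Firm (best of -2, 7, -1); Union gets -3.
- N4 → Management plays Hard (best of 0, -1, 4); Union gets 3.
Among -5, 0, -3, 3, the best is 3 at N4. Subgame-perfect outcome: (N4, Hard) with payoffs (3, 4).
For the simultaneous game, intersect best replies.
Union's best replies: Soft→N2; Firm→N4; Hard→N1.
Management's best replies: N1→Firm; N2→Soft; N3→Firm; N4→Hard.
Only (N2, Soft) has each player best-responding; Nash payoffs (0, 3).
Management earns 4 sequentially versus 3 at the Nash outcome: better off.

better off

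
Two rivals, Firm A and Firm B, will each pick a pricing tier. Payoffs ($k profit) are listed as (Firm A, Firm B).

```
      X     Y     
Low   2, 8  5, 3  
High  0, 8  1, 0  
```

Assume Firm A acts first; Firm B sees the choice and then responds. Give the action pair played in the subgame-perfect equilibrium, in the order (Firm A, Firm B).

(Low, X)

Backward induction with Firm A moving first.
- Low: BR = X, leader payoff 2.
- High: BR = X, leader payoff 0.
Firm A's induced payoffs are 2, 0, so Firm A commits to Low. Subgame-perfect outcome: (Low, X) with payoffs (2, 8).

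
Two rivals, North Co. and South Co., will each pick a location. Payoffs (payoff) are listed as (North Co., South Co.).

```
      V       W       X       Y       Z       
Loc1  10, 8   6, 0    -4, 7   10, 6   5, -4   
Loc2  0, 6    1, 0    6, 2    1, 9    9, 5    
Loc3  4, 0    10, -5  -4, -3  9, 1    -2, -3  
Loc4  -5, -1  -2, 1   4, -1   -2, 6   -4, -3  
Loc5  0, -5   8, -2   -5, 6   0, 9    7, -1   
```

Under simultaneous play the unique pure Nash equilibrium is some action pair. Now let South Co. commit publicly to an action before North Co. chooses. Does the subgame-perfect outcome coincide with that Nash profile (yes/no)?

Work backward from North Co.'s decision.
- V: BR = Loc1, leader payoff 8.
- W: BR = Loc3, leader payoff -5.
- X: BR = Loc2, leader payoff 2.
- Y: BR = Loc1, leader payoff 6.
- Z: BR = Loc2, leader payoff 5.
Among 8, -5, 2, 6, 5, the best is 8 at V. Subgame-perfect outcome: (Loc1, V) with payoffs (10, 8).
Now find the simultaneous Nash equilibrium.
North Co.'s best replies: V→Loc1; W→Loc3; X→Loc2; Y→Loc1; Z→Loc2.
South Co.'s best replies: Loc1→V; Loc2→Y; Loc3→Y; Loc4→Y; Loc5→Y.
Only (Loc1, V) has each player best-responding; Nash payoffs (10, 8).
Sequential outcome (Loc1, V) coincides with the Nash profile (Loc1, V).

yes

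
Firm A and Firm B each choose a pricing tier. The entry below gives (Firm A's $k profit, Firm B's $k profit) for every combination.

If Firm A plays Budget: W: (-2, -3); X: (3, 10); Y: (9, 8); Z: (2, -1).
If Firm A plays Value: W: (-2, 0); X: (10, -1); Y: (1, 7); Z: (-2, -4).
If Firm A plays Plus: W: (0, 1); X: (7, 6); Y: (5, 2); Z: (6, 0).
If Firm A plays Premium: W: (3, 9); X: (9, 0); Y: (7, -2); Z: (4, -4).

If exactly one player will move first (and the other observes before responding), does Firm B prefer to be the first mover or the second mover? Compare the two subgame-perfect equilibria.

If Firm A leads: Firm B's best replies are Budget→X, Value→Y, Plus→X, Premium→W; Firm A's induced payoffs 3, 1, 7, 3; outcome (Plus, X), payoffs (7, 6).
If Firm B leads: Firm A's best replies are W→Premium, X→Value, Y→Budget, Z→Plus; Firm B's induced payoffs 9, -1, 8, 0; outcome (Premium, W), payoffs (3, 9).
Firm B gets 9 moving first and 6 moving second, so Firm B prefers to move first.

first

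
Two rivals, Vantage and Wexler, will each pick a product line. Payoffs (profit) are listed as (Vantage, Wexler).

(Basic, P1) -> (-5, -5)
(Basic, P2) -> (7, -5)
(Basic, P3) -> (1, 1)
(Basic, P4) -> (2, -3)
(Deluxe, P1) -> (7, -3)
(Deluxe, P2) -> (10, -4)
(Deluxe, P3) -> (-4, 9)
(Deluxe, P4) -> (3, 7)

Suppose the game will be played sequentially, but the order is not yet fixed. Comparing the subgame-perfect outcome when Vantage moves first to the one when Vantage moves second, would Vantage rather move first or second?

second

If Vantage leads: Wexler's best replies are Basic→P3, Deluxe→P3; Vantage's induced payoffs 1, -4; outcome (Basic, P3), payoffs (1, 1).
If Wexler leads: Vantage's best replies are P1→Deluxe, P2→Deluxe, P3→Basic, P4→Deluxe; Wexler's induced payoffs -3, -4, 1, 7; outcome (Deluxe, P4), payoffs (3, 7).
Vantage gets 1 moving first and 3 moving second, so Vantage prefers to move second.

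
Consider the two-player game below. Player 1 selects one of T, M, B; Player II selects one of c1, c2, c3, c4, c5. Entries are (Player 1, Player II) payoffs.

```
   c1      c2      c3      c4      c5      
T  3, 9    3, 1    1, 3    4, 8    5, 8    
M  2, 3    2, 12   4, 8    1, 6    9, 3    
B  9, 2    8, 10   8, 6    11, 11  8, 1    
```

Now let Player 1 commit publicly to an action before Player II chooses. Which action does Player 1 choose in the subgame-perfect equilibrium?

Solve by backward induction (Player 1 leads).
- T → Player II plays c1 (best of 9, 1, 3, 8, 8); Player 1 gets 3.
- M → Player II plays c2 (best of 3, 12, 8, 6, 3); Player 1 gets 2.
- B → Player II plays c4 (best of 2, 10, 6, 11, 1); Player 1 gets 11.
Maximizing over 3, 2, 11, Player 1 chooses B. Subgame-perfect outcome: (B, c4) with payoffs (11, 11).

B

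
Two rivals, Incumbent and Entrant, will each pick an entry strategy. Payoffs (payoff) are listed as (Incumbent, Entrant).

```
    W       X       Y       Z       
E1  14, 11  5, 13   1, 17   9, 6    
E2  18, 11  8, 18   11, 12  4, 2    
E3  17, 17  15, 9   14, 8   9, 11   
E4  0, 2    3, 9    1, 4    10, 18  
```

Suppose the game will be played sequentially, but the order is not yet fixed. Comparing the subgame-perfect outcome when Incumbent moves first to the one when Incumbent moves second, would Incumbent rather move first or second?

first

If Incumbent leads: Entrant's best replies are E1→Y, E2→X, E3→W, E4→Z; Incumbent's induced payoffs 1, 8, 17, 10; outcome (E3, W), payoffs (17, 17).
If Entrant leads: Incumbent's best replies are W→E2, X→E3, Y→E3, Z→E4; Entrant's induced payoffs 11, 9, 8, 18; outcome (E4, Z), payoffs (10, 18).
Incumbent gets 17 moving first and 10 moving second, so Incumbent prefers to move first.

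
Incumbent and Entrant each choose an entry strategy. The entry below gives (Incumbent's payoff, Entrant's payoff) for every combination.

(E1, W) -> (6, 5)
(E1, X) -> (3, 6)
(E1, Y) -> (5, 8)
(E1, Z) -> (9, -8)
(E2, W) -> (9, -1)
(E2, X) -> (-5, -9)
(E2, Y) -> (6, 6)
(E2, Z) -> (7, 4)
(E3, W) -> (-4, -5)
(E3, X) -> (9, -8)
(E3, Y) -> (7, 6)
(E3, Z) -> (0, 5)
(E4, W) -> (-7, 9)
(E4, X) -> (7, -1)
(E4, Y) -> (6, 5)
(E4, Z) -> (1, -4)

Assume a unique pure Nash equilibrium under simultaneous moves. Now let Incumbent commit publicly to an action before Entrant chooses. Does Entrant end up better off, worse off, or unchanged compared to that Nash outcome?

Work backward from Entrant's decision.
- E1: BR = Y, leader payoff 5.
- E2: BR = Y, leader payoff 6.
- E3: BR = Y, leader payoff 7.
- E4: BR = W, leader payoff -7.
Maximizing over 5, 6, 7, -7, Incumbent chooses E3. Subgame-perfect outcome: (E3, Y) with payoffs (7, 6).
For the simultaneous game, intersect best replies.
Incumbent's best replies: W→E2; X→E3; Y→E3; Z→E1.
Entrant's best replies: E1→Y; E2→Y; E3→Y; E4→W.
The unique mutual best reply is (E3, Y), giving (7, 6).
Entrant earns 6 sequentially versus 6 at the Nash outcome: unchanged.

unchanged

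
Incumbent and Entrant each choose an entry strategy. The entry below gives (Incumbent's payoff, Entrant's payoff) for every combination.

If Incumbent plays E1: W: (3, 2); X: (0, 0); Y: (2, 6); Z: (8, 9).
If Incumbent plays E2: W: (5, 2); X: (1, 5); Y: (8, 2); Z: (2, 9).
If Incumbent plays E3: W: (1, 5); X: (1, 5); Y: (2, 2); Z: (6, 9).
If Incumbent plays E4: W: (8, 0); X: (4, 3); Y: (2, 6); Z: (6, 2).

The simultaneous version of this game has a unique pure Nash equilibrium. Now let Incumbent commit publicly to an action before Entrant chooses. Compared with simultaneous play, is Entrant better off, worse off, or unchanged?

Entrant best-responds to each possible Incumbent move:
- E1: Entrant compares 2, 0, 6, 9 and picks Z; Incumbent would get 8.
- E2: Entrant compares 2, 5, 2, 9 and picks Z; Incumbent would get 2.
- E3: Entrant compares 5, 5, 2, 9 and picks Z; Incumbent would get 6.
- E4: Entrant compares 0, 3, 6, 2 and picks Y; Incumbent would get 2.
Maximizing over 8, 2, 6, 2, Incumbent chooses E1. Subgame-perfect outcome: (E1, Z) with payoffs (8, 9).
Now find the simultaneous Nash equilibrium.
Incumbent's best replies: W→E4; X→E4; Y→E2; Z→E1.
Entrant's best replies: E1→Z; E2→Z; E3→Z; E4→Y.
Only (E1, Z) has each player best-responding; Nash payoffs (8, 9).
Entrant earns 9 sequentially versus 9 at the Nash outcome: unchanged.

unchanged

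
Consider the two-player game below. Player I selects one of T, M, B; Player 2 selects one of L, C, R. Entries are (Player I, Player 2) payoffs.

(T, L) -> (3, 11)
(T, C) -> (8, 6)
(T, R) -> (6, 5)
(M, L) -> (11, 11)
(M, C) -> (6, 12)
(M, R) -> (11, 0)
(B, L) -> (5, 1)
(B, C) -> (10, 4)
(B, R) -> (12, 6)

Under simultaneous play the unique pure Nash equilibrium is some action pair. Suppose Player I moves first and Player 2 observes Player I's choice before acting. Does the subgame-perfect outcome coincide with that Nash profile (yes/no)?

Solve by backward induction (Player I leads).
- T: BR = L, leader payoff 3.
- M: BR = C, leader payoff 6.
- B: BR = R, leader payoff 12.
Player I's induced payoffs are 3, 6, 12, so Player I commits to B. Subgame-perfect outcome: (B, R) with payoffs (12, 6).
Now find the simultaneous Nash equilibrium.
Player I's best replies: L→M; C→B; R→B.
Player 2's best replies: T→L; M→C; B→R.
The unique mutual best reply is (B, R), giving (12, 6).
Sequential outcome (B, R) coincides with the Nash profile (B, R).

yes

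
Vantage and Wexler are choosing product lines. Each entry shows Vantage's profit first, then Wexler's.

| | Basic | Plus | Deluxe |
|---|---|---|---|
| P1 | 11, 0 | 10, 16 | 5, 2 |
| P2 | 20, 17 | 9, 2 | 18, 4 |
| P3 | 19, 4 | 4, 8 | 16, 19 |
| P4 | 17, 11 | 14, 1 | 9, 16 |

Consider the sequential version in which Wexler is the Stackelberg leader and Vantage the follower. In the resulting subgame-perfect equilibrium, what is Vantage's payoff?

20

Solve by backward induction (Wexler leads).
- Basic: BR = P2, leader payoff 17.
- Plus: BR = P4, leader payoff 1.
- Deluxe: BR = P2, leader payoff 4.
Among 17, 1, 4, the best is 17 at Basic. Subgame-perfect outcome: (P2, Basic) with payoffs (20, 17).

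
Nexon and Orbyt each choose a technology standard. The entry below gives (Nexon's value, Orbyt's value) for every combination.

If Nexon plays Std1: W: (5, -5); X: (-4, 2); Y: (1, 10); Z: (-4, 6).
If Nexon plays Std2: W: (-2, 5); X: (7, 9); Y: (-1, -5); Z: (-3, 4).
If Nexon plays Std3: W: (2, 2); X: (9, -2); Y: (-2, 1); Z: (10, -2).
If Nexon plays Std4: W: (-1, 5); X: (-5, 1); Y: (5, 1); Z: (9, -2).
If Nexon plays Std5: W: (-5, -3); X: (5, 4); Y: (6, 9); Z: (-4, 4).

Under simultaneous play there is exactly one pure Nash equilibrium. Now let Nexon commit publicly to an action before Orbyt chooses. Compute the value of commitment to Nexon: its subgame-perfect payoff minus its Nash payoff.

1

Work backward from Orbyt's decision.
- Std1 → Orbyt plays Y (best of -5, 2, 10, 6); Nexon gets 1.
- Std2 → Orbyt plays X (best of 5, 9, -5, 4); Nexon gets 7.
- Std3 → Orbyt plays W (best of 2, -2, 1, -2); Nexon gets 2.
- Std4 → Orbyt plays W (best of 5, 1, 1, -2); Nexon gets -1.
- Std5 → Orbyt plays Y (best of -3, 4, 9, 4); Nexon gets 6.
Nexon's induced payoffs are 1, 7, 2, -1, 6, so Nexon commits to Std2. Subgame-perfect outcome: (Std2, X) with payoffs (7, 9).
For the simultaneous game, intersect best replies.
Nexon's best replies: W→Std1; X→Std3; Y→Std5; Z→Std3.
Orbyt's best replies: Std1→Y; Std2→X; Std3→W; Std4→W; Std5→Y.
The unique mutual best reply is (Std5, Y), giving (6, 9).
Nexon's commitment gain: 7 − 6 = 1.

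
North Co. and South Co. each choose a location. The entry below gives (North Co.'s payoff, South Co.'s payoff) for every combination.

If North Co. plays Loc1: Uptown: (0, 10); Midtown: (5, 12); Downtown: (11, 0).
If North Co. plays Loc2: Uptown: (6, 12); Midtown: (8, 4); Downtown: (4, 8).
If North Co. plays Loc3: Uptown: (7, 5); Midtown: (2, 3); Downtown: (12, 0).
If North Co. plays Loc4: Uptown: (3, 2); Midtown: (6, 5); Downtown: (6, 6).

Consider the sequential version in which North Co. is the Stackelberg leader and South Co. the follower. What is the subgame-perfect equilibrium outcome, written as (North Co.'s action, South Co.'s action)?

(Loc3, Uptown)

Solve by backward induction (North Co. leads).
- Loc1 → South Co. plays Midtown (best of 10, 12, 0); North Co. gets 5.
- Loc2 → South Co. plays Uptown (best of 12, 4, 8); North Co. gets 6.
- Loc3 → South Co. plays Uptown (best of 5, 3, 0); North Co. gets 7.
- Loc4 → South Co. plays Downtown (best of 2, 5, 6); North Co. gets 6.
Maximizing over 5, 6, 7, 6, North Co. chooses Loc3. Subgame-perfect outcome: (Loc3, Uptown) with payoffs (7, 5).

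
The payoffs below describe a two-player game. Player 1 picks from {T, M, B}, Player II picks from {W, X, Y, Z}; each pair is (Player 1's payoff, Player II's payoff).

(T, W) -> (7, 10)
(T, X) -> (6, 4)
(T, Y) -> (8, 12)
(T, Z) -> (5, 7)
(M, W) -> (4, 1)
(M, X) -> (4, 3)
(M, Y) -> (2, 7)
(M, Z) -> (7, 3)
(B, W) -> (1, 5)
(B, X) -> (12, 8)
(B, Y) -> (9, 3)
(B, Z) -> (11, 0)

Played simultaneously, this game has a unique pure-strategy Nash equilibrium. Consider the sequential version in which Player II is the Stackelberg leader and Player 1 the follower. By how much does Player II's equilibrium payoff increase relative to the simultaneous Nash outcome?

2

Backward induction with Player II moving first.
- W: Player 1 compares 7, 4, 1 and picks T; Player II would get 10.
- X: Player 1 compares 6, 4, 12 and picks B; Player II would get 8.
- Y: Player 1 compares 8, 2, 9 and picks B; Player II would get 3.
- Z: Player 1 compares 5, 7, 11 and picks B; Player II would get 0.
Player II's induced payoffs are 10, 8, 3, 0, so Player II commits to W. Subgame-perfect outcome: (T, W) with payoffs (7, 10).
Under simultaneous play:
Player 1's best replies: W→T; X→B; Y→B; Z→B.
Player II's best replies: T→Y; M→Y; B→X.
Only (B, X) has each player best-responding; Nash payoffs (12, 8).
Player II's commitment gain: 10 − 8 = 2.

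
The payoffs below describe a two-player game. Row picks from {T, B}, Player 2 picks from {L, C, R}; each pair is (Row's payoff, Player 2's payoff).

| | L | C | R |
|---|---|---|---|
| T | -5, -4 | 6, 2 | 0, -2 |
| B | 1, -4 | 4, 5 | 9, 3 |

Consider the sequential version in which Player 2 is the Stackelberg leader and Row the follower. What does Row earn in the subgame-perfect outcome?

Backward induction with Player 2 moving first.
- L: Row compares -5, 1 and picks B; Player 2 would get -4.
- C: Row compares 6, 4 and picks T; Player 2 would get 2.
- R: Row compares 0, 9 and picks B; Player 2 would get 3.
Among -4, 2, 3, the best is 3 at R. Subgame-perfect outcome: (B, R) with payoffs (9, 3).

9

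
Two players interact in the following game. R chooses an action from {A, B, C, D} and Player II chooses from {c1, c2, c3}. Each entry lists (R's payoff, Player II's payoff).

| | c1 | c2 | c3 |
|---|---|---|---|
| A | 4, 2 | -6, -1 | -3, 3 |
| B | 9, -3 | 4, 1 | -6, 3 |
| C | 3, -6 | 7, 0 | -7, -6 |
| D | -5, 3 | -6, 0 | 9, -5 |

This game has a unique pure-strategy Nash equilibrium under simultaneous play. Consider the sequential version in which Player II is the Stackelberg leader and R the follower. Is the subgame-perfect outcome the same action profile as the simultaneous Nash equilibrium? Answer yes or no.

Work backward from R's decision.
- c1: BR = B, leader payoff -3.
- c2: BR = C, leader payoff 0.
- c3: BR = D, leader payoff -5.
Maximizing over -3, 0, -5, Player II chooses c2. Subgame-perfect outcome: (C, c2) with payoffs (7, 0).
Now find the simultaneous Nash equilibrium.
R's best replies: c1→B; c2→C; c3→D.
Player II's best replies: A→c3; B→c3; C→c2; D→c1.
Only (C, c2) has each player best-responding; Nash payoffs (7, 0).
Sequential outcome (C, c2) coincides with the Nash profile (C, c2).

yes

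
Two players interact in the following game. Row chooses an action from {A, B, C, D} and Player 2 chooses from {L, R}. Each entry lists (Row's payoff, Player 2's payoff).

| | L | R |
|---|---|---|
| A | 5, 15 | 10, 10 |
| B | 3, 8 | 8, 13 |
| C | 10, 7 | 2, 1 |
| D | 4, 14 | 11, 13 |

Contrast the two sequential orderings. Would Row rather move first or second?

second

If Row leads: Player 2's best replies are A→L, B→R, C→L, D→L; Row's induced payoffs 5, 8, 10, 4; outcome (C, L), payoffs (10, 7).
If Player 2 leads: Row's best replies are L→C, R→D; Player 2's induced payoffs 7, 13; outcome (D, R), payoffs (11, 13).
Row gets 10 moving first and 11 moving second, so Row prefers to move second.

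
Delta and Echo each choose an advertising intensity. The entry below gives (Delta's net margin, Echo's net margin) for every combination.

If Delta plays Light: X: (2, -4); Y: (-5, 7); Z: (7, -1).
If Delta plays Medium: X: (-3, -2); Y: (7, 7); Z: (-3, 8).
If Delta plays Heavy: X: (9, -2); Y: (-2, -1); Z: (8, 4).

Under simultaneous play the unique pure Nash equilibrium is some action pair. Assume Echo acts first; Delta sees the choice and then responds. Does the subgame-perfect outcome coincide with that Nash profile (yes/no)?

no

Backward induction with Echo moving first.
- X: Delta compares 2, -3, 9 and picks Heavy; Echo would get -2.
- Y: Delta compares -5, 7, -2 and picks Medium; Echo would get 7.
- Z: Delta compares 7, -3, 8 and picks Heavy; Echo would get 4.
Echo's induced payoffs are -2, 7, 4, so Echo commits to Y. Subgame-perfect outcome: (Medium, Y) with payoffs (7, 7).
For the simultaneous game, intersect best replies.
Delta's best replies: X→Heavy; Y→Medium; Z→Heavy.
Echo's best replies: Light→Y; Medium→Z; Heavy→Z.
Only (Heavy, Z) has each player best-responding; Nash payoffs (8, 4).
Sequential outcome (Medium, Y) differs from the Nash profile (Heavy, Z).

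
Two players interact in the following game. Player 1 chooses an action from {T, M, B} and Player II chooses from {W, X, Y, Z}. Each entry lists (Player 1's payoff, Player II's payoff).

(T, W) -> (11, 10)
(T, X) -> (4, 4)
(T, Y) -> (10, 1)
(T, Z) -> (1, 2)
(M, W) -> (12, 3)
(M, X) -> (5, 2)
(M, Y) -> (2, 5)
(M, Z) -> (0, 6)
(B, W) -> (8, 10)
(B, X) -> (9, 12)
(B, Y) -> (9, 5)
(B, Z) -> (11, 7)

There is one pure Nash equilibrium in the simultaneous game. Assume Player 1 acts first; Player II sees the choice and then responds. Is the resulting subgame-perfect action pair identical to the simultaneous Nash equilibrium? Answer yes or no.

Solve by backward induction (Player 1 leads).
- T: Player II compares 10, 4, 1, 2 and picks W; Player 1 would get 11.
- M: Player II compares 3, 2, 5, 6 and picks Z; Player 1 would get 0.
- B: Player II compares 10, 12, 5, 7 and picks X; Player 1 would get 9.
Player 1's induced payoffs are 11, 0, 9, so Player 1 commits to T. Subgame-perfect outcome: (T, W) with payoffs (11, 10).
Now find the simultaneous Nash equilibrium.
Player 1's best replies: W→M; X→B; Y→T; Z→B.
Player II's best replies: T→W; M→Z; B→X.
Only (B, X) has each player best-responding; Nash payoffs (9, 12).
Sequential outcome (T, W) differs from the Nash profile (B, X).

no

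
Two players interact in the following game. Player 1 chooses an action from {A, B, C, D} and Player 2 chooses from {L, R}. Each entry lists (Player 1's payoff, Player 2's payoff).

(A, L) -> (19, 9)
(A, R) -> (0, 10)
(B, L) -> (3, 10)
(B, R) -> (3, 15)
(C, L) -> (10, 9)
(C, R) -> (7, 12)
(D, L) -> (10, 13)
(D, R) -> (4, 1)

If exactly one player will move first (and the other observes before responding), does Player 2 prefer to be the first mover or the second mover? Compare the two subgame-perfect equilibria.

second

If Player 1 leads: Player 2's best replies are A→R, B→R, C→R, D→L; Player 1's induced payoffs 0, 3, 7, 10; outcome (D, L), payoffs (10, 13).
If Player 2 leads: Player 1's best replies are L→A, R→C; Player 2's induced payoffs 9, 12; outcome (C, R), payoffs (7, 12).
Player 2 gets 12 moving first and 13 moving second, so Player 2 prefers to move second.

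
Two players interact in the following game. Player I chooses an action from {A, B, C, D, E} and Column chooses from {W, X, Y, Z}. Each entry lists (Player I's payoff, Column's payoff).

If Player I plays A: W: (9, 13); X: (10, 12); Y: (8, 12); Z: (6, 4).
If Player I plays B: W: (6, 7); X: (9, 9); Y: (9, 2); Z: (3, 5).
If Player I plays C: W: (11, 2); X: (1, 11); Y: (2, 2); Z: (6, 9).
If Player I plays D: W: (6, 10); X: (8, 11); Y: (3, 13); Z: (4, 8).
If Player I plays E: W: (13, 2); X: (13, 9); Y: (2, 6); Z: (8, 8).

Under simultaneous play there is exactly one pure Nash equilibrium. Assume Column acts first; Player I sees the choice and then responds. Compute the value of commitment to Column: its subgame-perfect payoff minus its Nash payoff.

Backward induction with Column moving first.
- W: Player I compares 9, 6, 11, 6, 13 and picks E; Column would get 2.
- X: Player I compares 10, 9, 1, 8, 13 and picks E; Column would get 9.
- Y: Player I compares 8, 9, 2, 3, 2 and picks B; Column would get 2.
- Z: Player I compares 6, 3, 6, 4, 8 and picks E; Column would get 8.
Among 2, 9, 2, 8, the best is 9 at X. Subgame-perfect outcome: (E, X) with payoffs (13, 9).
Under simultaneous play:
Player I's best replies: W→E; X→E; Y→B; Z→E.
Column's best replies: A→W; B→X; C→X; D→Y; E→X.
The unique mutual best reply is (E, X), giving (13, 9).
Column's commitment gain: 9 − 9 = 0.

0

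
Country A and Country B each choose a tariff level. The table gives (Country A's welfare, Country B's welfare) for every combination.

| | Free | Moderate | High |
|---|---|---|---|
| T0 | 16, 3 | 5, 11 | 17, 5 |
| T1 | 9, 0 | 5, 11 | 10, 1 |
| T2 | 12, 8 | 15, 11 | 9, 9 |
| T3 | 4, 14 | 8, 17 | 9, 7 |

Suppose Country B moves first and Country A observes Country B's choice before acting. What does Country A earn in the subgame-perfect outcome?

Work backward from Country A's decision.
- Free → Country A plays T0 (best of 16, 9, 12, 4); Country B gets 3.
- Moderate → Country A plays T2 (best of 5, 5, 15, 8); Country B gets 11.
- High → Country A plays T0 (best of 17, 10, 9, 9); Country B gets 5.
Maximizing over 3, 11, 5, Country B chooses Moderate. Subgame-perfect outcome: (T2, Moderate) with payoffs (15, 11).

15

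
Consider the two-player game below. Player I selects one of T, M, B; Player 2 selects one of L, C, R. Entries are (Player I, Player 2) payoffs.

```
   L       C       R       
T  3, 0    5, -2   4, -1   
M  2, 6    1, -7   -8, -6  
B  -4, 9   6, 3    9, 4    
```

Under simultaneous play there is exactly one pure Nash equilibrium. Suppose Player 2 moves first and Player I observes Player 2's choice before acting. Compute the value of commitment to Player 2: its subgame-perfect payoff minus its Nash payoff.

Work backward from Player I's decision.
- L: BR = T, leader payoff 0.
- C: BR = B, leader payoff 3.
- R: BR = B, leader payoff 4.
Player 2's induced payoffs are 0, 3, 4, so Player 2 commits to R. Subgame-perfect outcome: (B, R) with payoffs (9, 4).
Now find the simultaneous Nash equilibrium.
Player I's best replies: L→T; C→B; R→B.
Player 2's best replies: T→L; M→L; B→L.
Only (T, L) has each player best-responding; Nash payoffs (3, 0).
Player 2's commitment gain: 4 − 0 = 4.

4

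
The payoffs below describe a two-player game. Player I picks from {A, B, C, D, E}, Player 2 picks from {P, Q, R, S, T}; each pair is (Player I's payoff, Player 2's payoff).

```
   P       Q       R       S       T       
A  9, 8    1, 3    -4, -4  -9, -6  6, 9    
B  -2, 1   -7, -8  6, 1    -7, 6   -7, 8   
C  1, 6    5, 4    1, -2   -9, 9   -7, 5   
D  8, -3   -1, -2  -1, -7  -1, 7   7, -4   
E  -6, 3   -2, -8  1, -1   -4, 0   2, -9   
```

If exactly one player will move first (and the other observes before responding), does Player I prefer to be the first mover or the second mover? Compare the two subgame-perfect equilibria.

If Player I leads: Player 2's best replies are A→T, B→T, C→S, D→S, E→P; Player I's induced payoffs 6, -7, -9, -1, -6; outcome (A, T), payoffs (6, 9).
If Player 2 leads: Player I's best replies are P→A, Q→C, R→B, S→D, T→D; Player 2's induced payoffs 8, 4, 1, 7, -4; outcome (A, P), payoffs (9, 8).
Player I gets 6 moving first and 9 moving second, so Player I prefers to move second.

second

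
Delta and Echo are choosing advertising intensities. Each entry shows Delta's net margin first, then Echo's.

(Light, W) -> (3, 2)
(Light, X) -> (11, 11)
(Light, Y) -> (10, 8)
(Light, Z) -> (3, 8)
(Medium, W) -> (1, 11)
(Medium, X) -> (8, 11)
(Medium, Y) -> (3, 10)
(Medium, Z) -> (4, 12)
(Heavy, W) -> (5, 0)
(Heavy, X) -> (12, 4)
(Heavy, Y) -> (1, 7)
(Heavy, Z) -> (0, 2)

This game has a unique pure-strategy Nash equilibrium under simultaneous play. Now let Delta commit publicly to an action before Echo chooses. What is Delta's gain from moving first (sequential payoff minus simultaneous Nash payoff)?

7

Solve by backward induction (Delta leads).
- Light: Echo compares 2, 11, 8, 8 and picks X; Delta would get 11.
- Medium: Echo compares 11, 11, 10, 12 and picks Z; Delta would get 4.
- Heavy: Echo compares 0, 4, 7, 2 and picks Y; Delta would get 1.
Delta's induced payoffs are 11, 4, 1, so Delta commits to Light. Subgame-perfect outcome: (Light, X) with payoffs (11, 11).
Under simultaneous play:
Delta's best replies: W→Heavy; X→Heavy; Y→Light; Z→Medium.
Echo's best replies: Light→X; Medium→Z; Heavy→Y.
The unique mutual best reply is (Medium, Z), giving (4, 12).
Delta's commitment gain: 11 − 4 = 7.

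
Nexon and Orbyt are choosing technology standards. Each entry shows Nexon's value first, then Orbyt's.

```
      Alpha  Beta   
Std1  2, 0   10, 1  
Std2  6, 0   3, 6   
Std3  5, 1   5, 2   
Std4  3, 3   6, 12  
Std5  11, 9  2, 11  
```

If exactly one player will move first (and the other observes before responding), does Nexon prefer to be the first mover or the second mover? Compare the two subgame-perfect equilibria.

second

If Nexon leads: Orbyt's best replies are Std1→Beta, Std2→Beta, Std3→Beta, Std4→Beta, Std5→Beta; Nexon's induced payoffs 10, 3, 5, 6, 2; outcome (Std1, Beta), payoffs (10, 1).
If Orbyt leads: Nexon's best replies are Alpha→Std5, Beta→Std1; Orbyt's induced payoffs 9, 1; outcome (Std5, Alpha), payoffs (11, 9).
Nexon gets 10 moving first and 11 moving second, so Nexon prefers to move second.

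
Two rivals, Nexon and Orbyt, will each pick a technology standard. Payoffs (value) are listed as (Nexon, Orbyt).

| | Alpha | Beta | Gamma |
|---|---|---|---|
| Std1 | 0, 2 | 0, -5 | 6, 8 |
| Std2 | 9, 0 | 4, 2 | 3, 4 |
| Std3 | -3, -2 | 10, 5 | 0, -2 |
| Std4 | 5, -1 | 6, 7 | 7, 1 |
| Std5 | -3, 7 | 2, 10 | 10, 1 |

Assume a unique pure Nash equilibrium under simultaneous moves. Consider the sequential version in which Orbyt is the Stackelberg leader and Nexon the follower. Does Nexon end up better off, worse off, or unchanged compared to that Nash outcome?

Nexon best-responds to each possible Orbyt move:
- Alpha: BR = Std2, leader payoff 0.
- Beta: BR = Std3, leader payoff 5.
- Gamma: BR = Std5, leader payoff 1.
Among 0, 5, 1, the best is 5 at Beta. Subgame-perfect outcome: (Std3, Beta) with payoffs (10, 5).
Under simultaneous play:
Nexon's best replies: Alpha→Std2; Beta→Std3; Gamma→Std5.
Orbyt's best replies: Std1→Gamma; Std2→Gamma; Std3→Beta; Std4→Beta; Std5→Beta.
The unique mutual best reply is (Std3, Beta), giving (10, 5).
Nexon earns 10 sequentially versus 10 at the Nash outcome: unchanged.

unchanged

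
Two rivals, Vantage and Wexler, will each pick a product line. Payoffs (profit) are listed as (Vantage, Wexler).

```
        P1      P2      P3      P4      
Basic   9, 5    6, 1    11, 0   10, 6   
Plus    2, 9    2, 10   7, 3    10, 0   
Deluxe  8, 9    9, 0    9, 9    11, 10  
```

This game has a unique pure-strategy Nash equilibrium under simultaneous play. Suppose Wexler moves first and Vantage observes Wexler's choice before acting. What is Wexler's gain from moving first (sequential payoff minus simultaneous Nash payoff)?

Backward induction with Wexler moving first.
- P1: Vantage compares 9, 2, 8 and picks Basic; Wexler would get 5.
- P2: Vantage compares 6, 2, 9 and picks Deluxe; Wexler would get 0.
- P3: Vantage compares 11, 7, 9 and picks Basic; Wexler would get 0.
- P4: Vantage compares 10, 10, 11 and picks Deluxe; Wexler would get 10.
Among 5, 0, 0, 10, the best is 10 at P4. Subgame-perfect outcome: (Deluxe, P4) with payoffs (11, 10).
For the simultaneous game, intersect best replies.
Vantage's best replies: P1→Basic; P2→Deluxe; P3→Basic; P4→Deluxe.
Wexler's best replies: Basic→P4; Plus→P2; Deluxe→P4.
Only (Deluxe, P4) has each player best-responding; Nash payoffs (11, 10).
Wexler's commitment gain: 10 − 10 = 0.

0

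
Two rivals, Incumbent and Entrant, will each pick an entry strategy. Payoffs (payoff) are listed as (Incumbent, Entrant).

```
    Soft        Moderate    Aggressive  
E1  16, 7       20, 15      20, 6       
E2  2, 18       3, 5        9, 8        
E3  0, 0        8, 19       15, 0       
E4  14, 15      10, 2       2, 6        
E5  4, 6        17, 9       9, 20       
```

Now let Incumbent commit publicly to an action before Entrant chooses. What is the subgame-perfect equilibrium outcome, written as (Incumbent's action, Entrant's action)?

(E1, Moderate)

Solve by backward induction (Incumbent leads).
- E1: BR = Moderate, leader payoff 20.
- E2: BR = Soft, leader payoff 2.
- E3: BR = Moderate, leader payoff 8.
- E4: BR = Soft, leader payoff 14.
- E5: BR = Aggressive, leader payoff 9.
Incumbent's induced payoffs are 20, 2, 8, 14, 9, so Incumbent commits to E1. Subgame-perfect outcome: (E1, Moderate) with payoffs (20, 15).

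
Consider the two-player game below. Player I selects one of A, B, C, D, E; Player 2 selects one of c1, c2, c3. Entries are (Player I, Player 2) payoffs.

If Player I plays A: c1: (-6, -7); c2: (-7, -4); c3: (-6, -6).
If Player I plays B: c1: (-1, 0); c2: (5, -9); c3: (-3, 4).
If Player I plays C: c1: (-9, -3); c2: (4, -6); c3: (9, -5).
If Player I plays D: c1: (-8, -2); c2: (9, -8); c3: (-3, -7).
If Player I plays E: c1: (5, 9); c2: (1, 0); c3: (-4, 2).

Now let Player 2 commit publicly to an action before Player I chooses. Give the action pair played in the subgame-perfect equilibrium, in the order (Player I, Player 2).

(E, c1)

Backward induction with Player 2 moving first.
- c1: BR = E, leader payoff 9.
- c2: BR = D, leader payoff -8.
- c3: BR = C, leader payoff -5.
Among 9, -8, -5, the best is 9 at c1. Subgame-perfect outcome: (E, c1) with payoffs (5, 9).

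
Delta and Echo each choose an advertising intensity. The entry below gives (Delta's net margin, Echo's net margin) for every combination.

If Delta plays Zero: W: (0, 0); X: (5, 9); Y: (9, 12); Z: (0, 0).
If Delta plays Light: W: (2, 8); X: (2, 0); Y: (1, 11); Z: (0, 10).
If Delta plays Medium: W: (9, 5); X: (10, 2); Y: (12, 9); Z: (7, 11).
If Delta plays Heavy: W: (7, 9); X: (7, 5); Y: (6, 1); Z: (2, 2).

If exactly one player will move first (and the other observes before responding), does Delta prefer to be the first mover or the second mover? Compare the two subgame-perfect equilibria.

first

If Delta leads: Echo's best replies are Zero→Y, Light→Y, Medium→Z, Heavy→W; Delta's induced payoffs 9, 1, 7, 7; outcome (Zero, Y), payoffs (9, 12).
If Echo leads: Delta's best replies are W→Medium, X→Medium, Y→Medium, Z→Medium; Echo's induced payoffs 5, 2, 9, 11; outcome (Medium, Z), payoffs (7, 11).
Delta gets 9 moving first and 7 moving second, so Delta prefers to move first.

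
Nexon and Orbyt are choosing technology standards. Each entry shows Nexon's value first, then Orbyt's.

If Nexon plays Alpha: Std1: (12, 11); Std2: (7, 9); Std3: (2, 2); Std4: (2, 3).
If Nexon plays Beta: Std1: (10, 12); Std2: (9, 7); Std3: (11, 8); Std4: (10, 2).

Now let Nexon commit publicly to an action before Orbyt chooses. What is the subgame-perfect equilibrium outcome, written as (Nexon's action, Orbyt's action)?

Backward induction with Nexon moving first.
- Alpha → Orbyt plays Std1 (best of 11, 9, 2, 3); Nexon gets 12.
- Beta → Orbyt plays Std1 (best of 12, 7, 8, 2); Nexon gets 10.
Among 12, 10, the best is 12 at Alpha. Subgame-perfect outcome: (Alpha, Std1) with payoffs (12, 11).

(Alpha, Std1)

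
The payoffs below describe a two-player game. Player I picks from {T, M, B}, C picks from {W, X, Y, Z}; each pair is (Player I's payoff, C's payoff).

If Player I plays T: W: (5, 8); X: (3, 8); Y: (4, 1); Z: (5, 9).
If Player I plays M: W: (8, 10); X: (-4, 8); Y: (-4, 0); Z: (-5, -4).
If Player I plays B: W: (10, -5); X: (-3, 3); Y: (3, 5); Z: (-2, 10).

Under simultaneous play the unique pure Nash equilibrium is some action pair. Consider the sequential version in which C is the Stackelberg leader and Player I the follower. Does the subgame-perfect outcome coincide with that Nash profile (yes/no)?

yes

Solve by backward induction (C leads).
- W: BR = B, leader payoff -5.
- X: BR = T, leader payoff 8.
- Y: BR = T, leader payoff 1.
- Z: BR = T, leader payoff 9.
C's induced payoffs are -5, 8, 1, 9, so C commits to Z. Subgame-perfect outcome: (T, Z) with payoffs (5, 9).
For the simultaneous game, intersect best replies.
Player I's best replies: W→B; X→T; Y→T; Z→T.
C's best replies: T→Z; M→W; B→Z.
Only (T, Z) has each player best-responding; Nash payoffs (5, 9).
Sequential outcome (T, Z) coincides with the Nash profile (T, Z).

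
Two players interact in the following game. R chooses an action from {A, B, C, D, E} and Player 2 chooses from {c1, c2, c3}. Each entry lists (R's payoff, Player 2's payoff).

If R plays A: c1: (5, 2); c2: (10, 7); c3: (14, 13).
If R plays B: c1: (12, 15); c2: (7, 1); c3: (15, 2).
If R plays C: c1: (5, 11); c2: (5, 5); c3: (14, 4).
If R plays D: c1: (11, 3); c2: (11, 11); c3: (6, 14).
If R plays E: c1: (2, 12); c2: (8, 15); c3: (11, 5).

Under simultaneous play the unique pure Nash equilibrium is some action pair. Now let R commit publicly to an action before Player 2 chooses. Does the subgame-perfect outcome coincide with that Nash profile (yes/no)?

Work backward from Player 2's decision.
- A → Player 2 plays c3 (best of 2, 7, 13); R gets 14.
- B → Player 2 plays c1 (best of 15, 1, 2); R gets 12.
- C → Player 2 plays c1 (best of 11, 5, 4); R gets 5.
- D → Player 2 plays c3 (best of 3, 11, 14); R gets 6.
- E → Player 2 plays c2 (best of 12, 15, 5); R gets 8.
Among 14, 12, 5, 6, 8, the best is 14 at A. Subgame-perfect outcome: (A, c3) with payoffs (14, 13).
For the simultaneous game, intersect best replies.
R's best replies: c1→B; c2→D; c3→B.
Player 2's best replies: A→c3; B→c1; C→c1; D→c3; E→c2.
Only (B, c1) has each player best-responding; Nash payoffs (12, 15).
Sequential outcome (A, c3) differs from the Nash profile (B, c1).

no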